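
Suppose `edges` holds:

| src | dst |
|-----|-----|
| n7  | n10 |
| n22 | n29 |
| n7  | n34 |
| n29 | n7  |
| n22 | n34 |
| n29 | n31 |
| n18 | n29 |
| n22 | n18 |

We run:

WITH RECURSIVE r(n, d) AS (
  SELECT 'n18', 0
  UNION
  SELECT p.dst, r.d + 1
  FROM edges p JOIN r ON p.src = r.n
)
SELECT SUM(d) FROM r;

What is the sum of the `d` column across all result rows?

11

Base: (n18, d=0).
Iteration 1: edges from {n18} -> (n29, d=1).
Iteration 2: edges from {n29} -> (n31, d=2), (n7, d=2).
Iteration 3: edges from {n31,n7} -> (n10, d=3), (n34, d=3).
Iteration 4: no outgoing edges from {n10,n34}; recursion stops.
SUM(d) = 0 + 1 + 2 + 2 + 3 + 3 = 11.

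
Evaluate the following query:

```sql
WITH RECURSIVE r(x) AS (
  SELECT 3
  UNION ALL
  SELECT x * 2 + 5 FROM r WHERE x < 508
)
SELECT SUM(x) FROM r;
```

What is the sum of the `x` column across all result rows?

2000

Base: x=3.
Iteration 1: 3 < 508 holds -> x = 3 * 2 + 5 = 11.
Iteration 2: 11 < 508 holds -> x = 11 * 2 + 5 = 27.
Iteration 3: 27 < 508 holds -> x = 27 * 2 + 5 = 59.
Iteration 4: 59 < 508 holds -> x = 59 * 2 + 5 = 123.
Iteration 5: 123 < 508 holds -> x = 123 * 2 + 5 = 251.
Iteration 6: 251 < 508 holds -> x = 251 * 2 + 5 = 507.
Iteration 7: 507 < 508 holds -> x = 507 * 2 + 5 = 1019.
Iteration 8: 1019 < 508 fails; recursion stops.
SUM(x) = 3 + 11 + 27 + 59 + 123 + 251 + 507 + 1019 = 2000.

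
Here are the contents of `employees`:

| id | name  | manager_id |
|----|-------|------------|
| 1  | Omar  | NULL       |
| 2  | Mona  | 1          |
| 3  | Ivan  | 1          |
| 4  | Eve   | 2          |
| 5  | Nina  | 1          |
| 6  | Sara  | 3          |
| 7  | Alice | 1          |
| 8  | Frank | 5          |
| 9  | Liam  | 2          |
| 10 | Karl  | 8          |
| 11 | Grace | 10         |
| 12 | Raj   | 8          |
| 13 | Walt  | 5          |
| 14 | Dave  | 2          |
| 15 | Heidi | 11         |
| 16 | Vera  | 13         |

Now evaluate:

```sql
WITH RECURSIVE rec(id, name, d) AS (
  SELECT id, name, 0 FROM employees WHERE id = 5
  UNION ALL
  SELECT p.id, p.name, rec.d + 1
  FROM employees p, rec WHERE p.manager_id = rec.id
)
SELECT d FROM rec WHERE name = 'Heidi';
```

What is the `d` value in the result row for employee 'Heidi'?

4

Base: id=5 (Nina) at d 0.
Iteration 1: rows with manager_id in {5} -> Frank (id 8, d 1), Walt (id 13, d 1).
Iteration 2: rows with manager_id in {8,13} -> Karl (id 10, d 2), Raj (id 12, d 2), Vera (id 16, d 2).
Iteration 3: rows with manager_id in {10,12,16} -> Grace (id 11, d 3).
Iteration 4: rows with manager_id in {11} -> Heidi (id 15, d 4).
Iteration 5: no rows with manager_id in {15}; recursion stops.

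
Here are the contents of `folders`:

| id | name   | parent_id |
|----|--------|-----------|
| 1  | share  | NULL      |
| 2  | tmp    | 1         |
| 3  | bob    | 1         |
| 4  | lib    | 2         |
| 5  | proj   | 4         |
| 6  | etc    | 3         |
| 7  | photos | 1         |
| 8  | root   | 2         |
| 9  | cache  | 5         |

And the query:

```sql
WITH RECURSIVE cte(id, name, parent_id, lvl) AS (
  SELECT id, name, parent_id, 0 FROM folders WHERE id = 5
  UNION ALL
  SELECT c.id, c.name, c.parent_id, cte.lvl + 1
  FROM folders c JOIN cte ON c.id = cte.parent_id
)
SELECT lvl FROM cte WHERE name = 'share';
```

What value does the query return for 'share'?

3

Base: id=5 (proj), parent_id=4, lvl 0.
Iteration 1: join on id=4 -> lib (id 4, parent_id=2, lvl 1).
Iteration 2: join on id=2 -> tmp (id 2, parent_id=1, lvl 2).
Iteration 3: join on id=1 -> share (id 1, parent_id=NULL, lvl 3).
Iteration 4: parent_id is NULL; no match; recursion stops.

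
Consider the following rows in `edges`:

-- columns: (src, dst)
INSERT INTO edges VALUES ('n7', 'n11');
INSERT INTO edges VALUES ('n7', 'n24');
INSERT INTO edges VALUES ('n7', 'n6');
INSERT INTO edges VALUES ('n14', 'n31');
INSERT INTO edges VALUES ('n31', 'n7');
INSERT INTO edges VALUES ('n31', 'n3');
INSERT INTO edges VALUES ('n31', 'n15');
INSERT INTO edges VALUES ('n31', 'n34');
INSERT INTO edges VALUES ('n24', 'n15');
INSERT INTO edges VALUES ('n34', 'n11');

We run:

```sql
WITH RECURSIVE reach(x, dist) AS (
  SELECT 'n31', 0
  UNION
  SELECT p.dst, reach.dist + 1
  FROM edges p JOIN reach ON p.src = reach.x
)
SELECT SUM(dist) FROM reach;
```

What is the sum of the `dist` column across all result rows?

13

Base: (n31, dist=0).
Iteration 1: edges from {n31} -> (n15, dist=1), (n3, dist=1), (n34, dist=1), (n7, dist=1).
Iteration 2: edges from {n15,n3,n34,n7} -> (n11, dist=2), (n24, dist=2), (n6, dist=2). [UNION drops 1 duplicate row(s)]
Iteration 3: edges from {n11,n24,n6} -> (n15, dist=3).
Iteration 4: no outgoing edges from {n15}; recursion stops.
SUM(dist) = 0 + 1 + 1 + 1 + 1 + 2 + 2 + 2 + 3 = 13.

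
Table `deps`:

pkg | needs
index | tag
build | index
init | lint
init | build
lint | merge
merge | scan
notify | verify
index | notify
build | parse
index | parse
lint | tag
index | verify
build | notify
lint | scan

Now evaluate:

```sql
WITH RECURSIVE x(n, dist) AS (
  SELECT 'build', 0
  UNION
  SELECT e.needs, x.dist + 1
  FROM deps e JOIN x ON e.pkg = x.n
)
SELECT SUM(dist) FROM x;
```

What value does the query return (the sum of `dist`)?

14

Base: (build, dist=0).
Iteration 1: edges from {build} -> (index, dist=1), (notify, dist=1), (parse, dist=1).
Iteration 2: edges from {index,notify,parse} -> (notify, dist=2), (parse, dist=2), (tag, dist=2), (verify, dist=2). [UNION drops 1 duplicate row(s)]
Iteration 3: edges from {notify,parse,tag,verify} -> (verify, dist=3).
Iteration 4: no outgoing edges from {verify}; recursion stops.
SUM(dist) = 0 + 1 + 1 + 1 + 2 + 2 + 2 + 2 + 3 = 14.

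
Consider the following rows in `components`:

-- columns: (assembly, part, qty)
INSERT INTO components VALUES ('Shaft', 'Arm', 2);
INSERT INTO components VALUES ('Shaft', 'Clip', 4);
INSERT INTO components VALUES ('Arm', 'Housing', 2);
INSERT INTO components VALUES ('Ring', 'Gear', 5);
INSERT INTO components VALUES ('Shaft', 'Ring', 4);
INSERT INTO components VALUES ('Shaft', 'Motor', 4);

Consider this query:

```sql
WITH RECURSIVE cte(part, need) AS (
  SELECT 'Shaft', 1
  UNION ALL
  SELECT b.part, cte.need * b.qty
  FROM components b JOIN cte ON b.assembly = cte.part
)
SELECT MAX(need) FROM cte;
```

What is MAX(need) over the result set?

Base: (Shaft, need=1).
Iteration 1: components of {Shaft} -> Arm = 1*2 = 2, Clip = 1*4 = 4, Motor = 1*4 = 4, Ring = 1*4 = 4.
Iteration 2: components of {Arm,Clip,Motor,Ring} -> Gear = 4*5 = 20, Housing = 2*2 = 4.
Iteration 3: no further components; recursion stops.
need values: 1, 2, 4, 4, 4, 4, 20; the maximum is 20.

20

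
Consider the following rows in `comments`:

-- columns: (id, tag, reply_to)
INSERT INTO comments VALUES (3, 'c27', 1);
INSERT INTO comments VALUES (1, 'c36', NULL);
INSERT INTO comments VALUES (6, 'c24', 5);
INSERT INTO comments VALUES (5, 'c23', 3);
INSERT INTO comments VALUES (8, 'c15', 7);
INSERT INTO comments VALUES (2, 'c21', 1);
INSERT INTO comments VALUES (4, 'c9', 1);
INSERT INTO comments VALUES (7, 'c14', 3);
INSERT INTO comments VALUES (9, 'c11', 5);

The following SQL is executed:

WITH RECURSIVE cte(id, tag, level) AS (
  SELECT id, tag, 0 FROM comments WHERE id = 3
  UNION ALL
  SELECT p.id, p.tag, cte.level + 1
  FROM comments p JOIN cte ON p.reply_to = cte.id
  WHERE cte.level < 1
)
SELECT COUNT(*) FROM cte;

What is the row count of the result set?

3

Base: id=3 (c27) at level 0.
Iteration 1: rows with reply_to in {3} -> c23 (id 5, level 1), c14 (id 7, level 1).
Iteration 2: level < 1 fails for all current rows; recursion stops.
Total rows emitted: 3.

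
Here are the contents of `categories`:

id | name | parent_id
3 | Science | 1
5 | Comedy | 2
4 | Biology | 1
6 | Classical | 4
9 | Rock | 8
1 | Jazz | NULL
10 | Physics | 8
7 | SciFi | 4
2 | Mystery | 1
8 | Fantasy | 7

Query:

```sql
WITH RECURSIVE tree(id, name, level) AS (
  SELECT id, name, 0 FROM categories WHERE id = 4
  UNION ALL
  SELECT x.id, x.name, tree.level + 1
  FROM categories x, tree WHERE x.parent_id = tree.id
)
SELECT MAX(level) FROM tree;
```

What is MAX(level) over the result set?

Base: id=4 (Biology) at level 0.
Iteration 1: rows with parent_id in {4} -> Classical (id 6, level 1), SciFi (id 7, level 1).
Iteration 2: rows with parent_id in {6,7} -> Fantasy (id 8, level 2).
Iteration 3: rows with parent_id in {8} -> Rock (id 9, level 3), Physics (id 10, level 3).
Iteration 4: no rows with parent_id in {9,10}; recursion stops.
level values: 0, 1, 1, 2, 3, 3; the maximum is 3.

3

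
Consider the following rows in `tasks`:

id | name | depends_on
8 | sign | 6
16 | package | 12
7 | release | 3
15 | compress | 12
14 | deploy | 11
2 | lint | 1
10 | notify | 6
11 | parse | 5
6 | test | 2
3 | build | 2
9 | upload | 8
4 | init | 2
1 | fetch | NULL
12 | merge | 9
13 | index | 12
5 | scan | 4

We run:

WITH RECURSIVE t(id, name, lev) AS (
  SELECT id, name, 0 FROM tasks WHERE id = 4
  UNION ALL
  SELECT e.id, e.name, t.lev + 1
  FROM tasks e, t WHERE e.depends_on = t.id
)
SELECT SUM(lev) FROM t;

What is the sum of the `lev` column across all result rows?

6

Base: id=4 (init) at lev 0.
Iteration 1: rows with depends_on in {4} -> scan (id 5, lev 1).
Iteration 2: rows with depends_on in {5} -> parse (id 11, lev 2).
Iteration 3: rows with depends_on in {11} -> deploy (id 14, lev 3).
Iteration 4: no rows with depends_on in {14}; recursion stops.
SUM(lev) = 0 + 1 + 2 + 3 = 6.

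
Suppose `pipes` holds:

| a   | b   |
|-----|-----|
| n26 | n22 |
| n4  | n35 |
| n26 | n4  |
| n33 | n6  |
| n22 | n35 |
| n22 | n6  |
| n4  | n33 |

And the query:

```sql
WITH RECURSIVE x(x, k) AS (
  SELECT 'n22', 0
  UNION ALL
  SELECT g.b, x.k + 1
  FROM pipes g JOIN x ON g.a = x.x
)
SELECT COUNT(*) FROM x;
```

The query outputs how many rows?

3

Base: (n22, k=0).
Iteration 1: edges from {n22} -> (n35, k=1), (n6, k=1).
Iteration 2: no outgoing edges from {n35,n6}; recursion stops.
Total rows emitted: 3.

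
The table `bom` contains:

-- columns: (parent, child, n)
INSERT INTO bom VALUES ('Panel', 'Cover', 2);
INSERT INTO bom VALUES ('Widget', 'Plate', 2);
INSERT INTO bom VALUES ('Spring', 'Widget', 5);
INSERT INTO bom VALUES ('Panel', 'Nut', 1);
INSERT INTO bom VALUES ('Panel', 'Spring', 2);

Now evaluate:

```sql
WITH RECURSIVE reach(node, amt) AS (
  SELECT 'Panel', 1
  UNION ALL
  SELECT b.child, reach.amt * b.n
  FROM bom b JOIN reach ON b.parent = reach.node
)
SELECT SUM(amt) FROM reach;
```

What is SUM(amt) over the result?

36

Base: (Panel, amt=1).
Iteration 1: components of {Panel} -> Cover = 1*2 = 2, Nut = 1*1 = 1, Spring = 1*2 = 2.
Iteration 2: components of {Cover,Nut,Spring} -> Widget = 2*5 = 10.
Iteration 3: components of {Widget} -> Plate = 10*2 = 20.
Iteration 4: no further components; recursion stops.
SUM(amt) = 1 + 2 + 1 + 2 + 10 + 20 = 36.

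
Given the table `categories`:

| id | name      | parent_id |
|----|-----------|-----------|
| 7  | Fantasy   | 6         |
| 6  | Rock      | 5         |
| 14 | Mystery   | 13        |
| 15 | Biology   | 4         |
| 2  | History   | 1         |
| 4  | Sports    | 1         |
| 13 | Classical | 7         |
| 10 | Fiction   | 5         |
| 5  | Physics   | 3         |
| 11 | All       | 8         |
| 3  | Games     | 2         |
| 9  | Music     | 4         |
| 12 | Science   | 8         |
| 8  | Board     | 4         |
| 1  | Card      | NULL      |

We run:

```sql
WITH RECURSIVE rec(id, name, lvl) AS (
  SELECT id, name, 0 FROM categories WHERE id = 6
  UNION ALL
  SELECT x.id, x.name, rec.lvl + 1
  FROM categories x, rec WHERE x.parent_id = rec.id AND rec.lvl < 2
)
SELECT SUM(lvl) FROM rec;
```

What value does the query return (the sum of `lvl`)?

Base: id=6 (Rock) at lvl 0.
Iteration 1: rows with parent_id in {6} -> Fantasy (id 7, lvl 1).
Iteration 2: rows with parent_id in {7} -> Classical (id 13, lvl 2).
Iteration 3: lvl < 2 fails for all current rows; recursion stops.
SUM(lvl) = 0 + 1 + 2 = 3.

3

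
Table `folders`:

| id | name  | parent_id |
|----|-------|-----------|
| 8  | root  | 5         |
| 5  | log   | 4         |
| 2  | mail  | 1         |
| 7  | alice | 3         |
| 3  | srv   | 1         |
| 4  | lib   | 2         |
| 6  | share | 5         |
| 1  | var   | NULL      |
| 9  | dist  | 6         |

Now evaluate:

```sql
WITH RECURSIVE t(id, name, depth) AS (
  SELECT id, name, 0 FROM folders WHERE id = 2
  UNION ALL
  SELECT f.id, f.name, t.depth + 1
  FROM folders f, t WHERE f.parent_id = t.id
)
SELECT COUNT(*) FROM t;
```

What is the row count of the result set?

Base: id=2 (mail) at depth 0.
Iteration 1: rows with parent_id in {2} -> lib (id 4, depth 1).
Iteration 2: rows with parent_id in {4} -> log (id 5, depth 2).
Iteration 3: rows with parent_id in {5} -> share (id 6, depth 3), root (id 8, depth 3).
Iteration 4: rows with parent_id in {6,8} -> dist (id 9, depth 4).
Iteration 5: no rows with parent_id in {9}; recursion stops.
Total rows emitted: 6.

6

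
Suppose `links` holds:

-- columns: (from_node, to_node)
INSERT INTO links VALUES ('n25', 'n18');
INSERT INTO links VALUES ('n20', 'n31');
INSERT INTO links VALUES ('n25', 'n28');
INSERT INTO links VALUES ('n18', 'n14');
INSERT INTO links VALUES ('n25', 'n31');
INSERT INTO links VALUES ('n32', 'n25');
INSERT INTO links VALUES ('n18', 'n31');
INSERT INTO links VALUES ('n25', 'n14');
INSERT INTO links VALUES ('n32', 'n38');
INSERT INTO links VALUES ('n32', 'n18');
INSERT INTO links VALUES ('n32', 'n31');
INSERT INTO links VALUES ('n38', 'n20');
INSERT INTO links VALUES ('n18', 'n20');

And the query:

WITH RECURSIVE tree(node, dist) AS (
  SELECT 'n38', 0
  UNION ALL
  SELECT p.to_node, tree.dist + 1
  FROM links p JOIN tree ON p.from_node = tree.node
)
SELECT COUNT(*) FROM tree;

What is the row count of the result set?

3

Base: (n38, dist=0).
Iteration 1: edges from {n38} -> (n20, dist=1).
Iteration 2: edges from {n20} -> (n31, dist=2).
Iteration 3: no outgoing edges from {n31}; recursion stops.
Total rows emitted: 3.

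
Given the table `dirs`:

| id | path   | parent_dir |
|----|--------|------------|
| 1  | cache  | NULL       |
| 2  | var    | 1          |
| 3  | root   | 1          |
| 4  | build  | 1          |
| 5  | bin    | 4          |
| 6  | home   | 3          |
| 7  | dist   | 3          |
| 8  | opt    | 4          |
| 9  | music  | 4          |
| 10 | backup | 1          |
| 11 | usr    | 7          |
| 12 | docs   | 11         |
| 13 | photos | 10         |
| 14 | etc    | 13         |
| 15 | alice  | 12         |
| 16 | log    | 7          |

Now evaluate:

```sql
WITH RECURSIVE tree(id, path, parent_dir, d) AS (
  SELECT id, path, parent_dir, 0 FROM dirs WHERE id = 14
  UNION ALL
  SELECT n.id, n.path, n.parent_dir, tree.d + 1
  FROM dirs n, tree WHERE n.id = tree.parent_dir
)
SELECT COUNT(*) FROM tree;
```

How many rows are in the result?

Base: id=14 (etc), parent_dir=13, d 0.
Iteration 1: join on id=13 -> photos (id 13, parent_dir=10, d 1).
Iteration 2: join on id=10 -> backup (id 10, parent_dir=1, d 2).
Iteration 3: join on id=1 -> cache (id 1, parent_dir=NULL, d 3).
Iteration 4: parent_dir is NULL; no match; recursion stops.
Total rows emitted: 4.

4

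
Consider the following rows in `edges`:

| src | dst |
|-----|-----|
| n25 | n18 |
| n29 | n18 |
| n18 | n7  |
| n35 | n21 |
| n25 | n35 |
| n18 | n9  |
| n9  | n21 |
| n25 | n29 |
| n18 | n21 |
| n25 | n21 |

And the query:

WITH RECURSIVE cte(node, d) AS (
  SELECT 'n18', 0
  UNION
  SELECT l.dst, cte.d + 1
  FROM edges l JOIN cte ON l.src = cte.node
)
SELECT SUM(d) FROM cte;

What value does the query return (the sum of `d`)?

Base: (n18, d=0).
Iteration 1: edges from {n18} -> (n21, d=1), (n7, d=1), (n9, d=1).
Iteration 2: edges from {n21,n7,n9} -> (n21, d=2).
Iteration 3: no outgoing edges from {n21}; recursion stops.
SUM(d) = 0 + 1 + 1 + 1 + 2 = 5.

5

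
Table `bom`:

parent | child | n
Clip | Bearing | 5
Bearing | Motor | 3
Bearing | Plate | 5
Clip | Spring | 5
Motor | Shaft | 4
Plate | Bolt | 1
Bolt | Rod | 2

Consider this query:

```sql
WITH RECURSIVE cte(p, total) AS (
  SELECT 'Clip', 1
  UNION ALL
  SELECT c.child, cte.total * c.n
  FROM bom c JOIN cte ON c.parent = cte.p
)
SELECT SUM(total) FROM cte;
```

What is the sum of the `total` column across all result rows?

186

Base: (Clip, total=1).
Iteration 1: components of {Clip} -> Bearing = 1*5 = 5, Spring = 1*5 = 5.
Iteration 2: components of {Bearing,Spring} -> Motor = 5*3 = 15, Plate = 5*5 = 25.
Iteration 3: components of {Motor,Plate} -> Bolt = 25*1 = 25, Shaft = 15*4 = 60.
Iteration 4: components of {Bolt,Shaft} -> Rod = 25*2 = 50.
Iteration 5: no further components; recursion stops.
SUM(total) = 1 + 5 + 5 + 15 + 25 + 60 + 25 + 50 = 186.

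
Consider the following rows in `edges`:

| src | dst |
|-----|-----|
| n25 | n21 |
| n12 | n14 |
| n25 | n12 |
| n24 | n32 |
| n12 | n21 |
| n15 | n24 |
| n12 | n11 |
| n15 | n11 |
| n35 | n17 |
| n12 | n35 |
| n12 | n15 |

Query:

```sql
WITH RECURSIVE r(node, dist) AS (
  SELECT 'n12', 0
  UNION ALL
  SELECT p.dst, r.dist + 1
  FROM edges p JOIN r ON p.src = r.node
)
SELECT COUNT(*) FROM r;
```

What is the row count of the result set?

10

Base: (n12, dist=0).
Iteration 1: edges from {n12} -> (n11, dist=1), (n14, dist=1), (n15, dist=1), (n21, dist=1), (n35, dist=1).
Iteration 2: edges from {n11,n14,n15,n21,n35} -> (n11, dist=2), (n17, dist=2), (n24, dist=2).
Iteration 3: edges from {n11,n17,n24} -> (n32, dist=3).
Iteration 4: no outgoing edges from {n32}; recursion stops.
Total rows emitted: 10.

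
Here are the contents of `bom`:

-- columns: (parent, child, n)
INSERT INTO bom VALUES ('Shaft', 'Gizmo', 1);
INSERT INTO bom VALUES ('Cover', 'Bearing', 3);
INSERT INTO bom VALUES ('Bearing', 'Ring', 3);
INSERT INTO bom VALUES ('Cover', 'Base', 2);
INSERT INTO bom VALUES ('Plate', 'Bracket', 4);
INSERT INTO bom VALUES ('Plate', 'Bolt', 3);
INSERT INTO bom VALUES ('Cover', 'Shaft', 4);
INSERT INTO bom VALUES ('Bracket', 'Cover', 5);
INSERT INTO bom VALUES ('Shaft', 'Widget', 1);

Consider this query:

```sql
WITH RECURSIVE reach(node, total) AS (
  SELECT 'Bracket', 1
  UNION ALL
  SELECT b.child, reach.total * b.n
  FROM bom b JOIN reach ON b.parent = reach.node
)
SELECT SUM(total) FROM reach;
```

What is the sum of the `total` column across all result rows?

Base: (Bracket, total=1).
Iteration 1: components of {Bracket} -> Cover = 1*5 = 5.
Iteration 2: components of {Cover} -> Base = 5*2 = 10, Bearing = 5*3 = 15, Shaft = 5*4 = 20.
Iteration 3: components of {Base,Bearing,Shaft} -> Gizmo = 20*1 = 20, Ring = 15*3 = 45, Widget = 20*1 = 20.
Iteration 4: no further components; recursion stops.
SUM(total) = 1 + 5 + 20 + 10 + 15 + 20 + 20 + 45 = 136.

136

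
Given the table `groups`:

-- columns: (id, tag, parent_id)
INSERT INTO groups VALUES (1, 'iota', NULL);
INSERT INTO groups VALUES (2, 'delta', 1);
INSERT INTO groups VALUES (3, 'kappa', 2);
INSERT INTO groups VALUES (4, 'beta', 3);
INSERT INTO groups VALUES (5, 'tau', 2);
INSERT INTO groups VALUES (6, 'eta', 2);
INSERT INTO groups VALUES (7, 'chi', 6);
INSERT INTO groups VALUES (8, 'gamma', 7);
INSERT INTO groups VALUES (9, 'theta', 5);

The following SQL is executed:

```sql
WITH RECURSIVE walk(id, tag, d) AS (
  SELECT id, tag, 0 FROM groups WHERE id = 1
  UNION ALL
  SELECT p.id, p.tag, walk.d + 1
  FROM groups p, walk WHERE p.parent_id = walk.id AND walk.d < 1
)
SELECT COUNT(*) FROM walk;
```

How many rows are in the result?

2

Base: id=1 (iota) at d 0.
Iteration 1: rows with parent_id in {1} -> delta (id 2, d 1).
Iteration 2: d < 1 fails for all current rows; recursion stops.
Total rows emitted: 2.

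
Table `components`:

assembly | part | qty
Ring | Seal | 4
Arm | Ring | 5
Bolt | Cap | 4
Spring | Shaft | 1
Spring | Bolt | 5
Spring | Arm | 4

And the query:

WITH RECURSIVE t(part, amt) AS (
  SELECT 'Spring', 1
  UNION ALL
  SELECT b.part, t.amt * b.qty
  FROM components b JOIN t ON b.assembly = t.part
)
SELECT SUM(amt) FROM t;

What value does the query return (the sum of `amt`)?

Base: (Spring, amt=1).
Iteration 1: components of {Spring} -> Arm = 1*4 = 4, Bolt = 1*5 = 5, Shaft = 1*1 = 1.
Iteration 2: components of {Arm,Bolt,Shaft} -> Cap = 5*4 = 20, Ring = 4*5 = 20.
Iteration 3: components of {Cap,Ring} -> Seal = 20*4 = 80.
Iteration 4: no further components; recursion stops.
SUM(amt) = 1 + 4 + 1 + 5 + 20 + 20 + 80 = 131.

131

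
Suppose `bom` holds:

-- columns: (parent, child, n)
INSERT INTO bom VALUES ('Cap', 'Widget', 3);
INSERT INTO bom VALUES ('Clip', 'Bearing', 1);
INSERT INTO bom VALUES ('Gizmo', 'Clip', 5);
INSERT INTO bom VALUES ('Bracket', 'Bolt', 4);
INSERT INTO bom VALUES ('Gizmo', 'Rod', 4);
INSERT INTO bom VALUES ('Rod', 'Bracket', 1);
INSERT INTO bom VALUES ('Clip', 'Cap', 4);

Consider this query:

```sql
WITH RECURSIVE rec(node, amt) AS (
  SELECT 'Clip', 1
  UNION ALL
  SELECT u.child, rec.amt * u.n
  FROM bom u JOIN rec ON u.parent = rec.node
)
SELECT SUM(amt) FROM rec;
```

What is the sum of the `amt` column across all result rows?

18

Base: (Clip, amt=1).
Iteration 1: components of {Clip} -> Bearing = 1*1 = 1, Cap = 1*4 = 4.
Iteration 2: components of {Bearing,Cap} -> Widget = 4*3 = 12.
Iteration 3: no further components; recursion stops.
SUM(amt) = 1 + 1 + 4 + 12 = 18.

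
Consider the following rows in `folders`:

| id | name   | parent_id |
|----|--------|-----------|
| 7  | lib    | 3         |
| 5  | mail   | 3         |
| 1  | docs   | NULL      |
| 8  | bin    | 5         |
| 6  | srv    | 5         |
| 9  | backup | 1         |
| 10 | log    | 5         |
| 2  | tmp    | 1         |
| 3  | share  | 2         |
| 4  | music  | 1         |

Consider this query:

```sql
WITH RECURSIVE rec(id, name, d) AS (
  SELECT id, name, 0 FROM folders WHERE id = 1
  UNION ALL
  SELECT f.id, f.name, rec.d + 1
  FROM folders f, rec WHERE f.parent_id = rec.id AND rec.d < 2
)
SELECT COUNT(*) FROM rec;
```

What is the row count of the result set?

5

Base: id=1 (docs) at d 0.
Iteration 1: rows with parent_id in {1} -> tmp (id 2, d 1), music (id 4, d 1), backup (id 9, d 1).
Iteration 2: rows with parent_id in {2,4,9} -> share (id 3, d 2).
Iteration 3: d < 2 fails for all current rows; recursion stops.
Total rows emitted: 5.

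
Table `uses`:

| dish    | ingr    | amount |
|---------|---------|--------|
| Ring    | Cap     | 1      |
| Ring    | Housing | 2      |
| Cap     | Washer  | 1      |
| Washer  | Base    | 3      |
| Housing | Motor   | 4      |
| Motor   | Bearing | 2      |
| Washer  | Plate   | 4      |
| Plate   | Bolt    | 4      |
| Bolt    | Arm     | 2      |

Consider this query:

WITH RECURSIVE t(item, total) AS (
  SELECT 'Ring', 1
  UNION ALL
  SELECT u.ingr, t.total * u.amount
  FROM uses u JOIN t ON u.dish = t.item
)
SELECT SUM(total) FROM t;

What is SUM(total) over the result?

84

Base: (Ring, total=1).
Iteration 1: components of {Ring} -> Cap = 1*1 = 1, Housing = 1*2 = 2.
Iteration 2: components of {Cap,Housing} -> Motor = 2*4 = 8, Washer = 1*1 = 1.
Iteration 3: components of {Motor,Washer} -> Base = 1*3 = 3, Bearing = 8*2 = 16, Plate = 1*4 = 4.
Iteration 4: components of {Base,Bearing,Plate} -> Bolt = 4*4 = 16.
Iteration 5: components of {Bolt} -> Arm = 16*2 = 32.
Iteration 6: no further components; recursion stops.
SUM(total) = 1 + 1 + 2 + 1 + 8 + 3 + 4 + 16 + 16 + 32 = 84.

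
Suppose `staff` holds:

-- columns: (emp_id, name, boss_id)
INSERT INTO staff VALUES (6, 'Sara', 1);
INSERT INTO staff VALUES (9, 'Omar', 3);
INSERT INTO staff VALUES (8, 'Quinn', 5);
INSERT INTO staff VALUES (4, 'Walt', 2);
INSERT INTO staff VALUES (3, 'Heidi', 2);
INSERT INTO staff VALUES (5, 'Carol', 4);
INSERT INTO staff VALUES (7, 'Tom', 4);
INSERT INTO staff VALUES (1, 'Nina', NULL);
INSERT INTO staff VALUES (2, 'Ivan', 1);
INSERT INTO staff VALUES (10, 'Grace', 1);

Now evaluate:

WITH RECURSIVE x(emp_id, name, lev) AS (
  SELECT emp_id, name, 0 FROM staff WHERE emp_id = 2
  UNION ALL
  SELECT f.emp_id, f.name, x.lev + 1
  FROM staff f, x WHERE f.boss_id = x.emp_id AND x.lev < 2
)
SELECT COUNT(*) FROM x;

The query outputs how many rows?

6

Base: emp_id=2 (Ivan) at lev 0.
Iteration 1: rows with boss_id in {2} -> Heidi (id 3, lev 1), Walt (id 4, lev 1).
Iteration 2: rows with boss_id in {3,4} -> Carol (id 5, lev 2), Tom (id 7, lev 2), Omar (id 9, lev 2).
Iteration 3: lev < 2 fails for all current rows; recursion stops.
Total rows emitted: 6.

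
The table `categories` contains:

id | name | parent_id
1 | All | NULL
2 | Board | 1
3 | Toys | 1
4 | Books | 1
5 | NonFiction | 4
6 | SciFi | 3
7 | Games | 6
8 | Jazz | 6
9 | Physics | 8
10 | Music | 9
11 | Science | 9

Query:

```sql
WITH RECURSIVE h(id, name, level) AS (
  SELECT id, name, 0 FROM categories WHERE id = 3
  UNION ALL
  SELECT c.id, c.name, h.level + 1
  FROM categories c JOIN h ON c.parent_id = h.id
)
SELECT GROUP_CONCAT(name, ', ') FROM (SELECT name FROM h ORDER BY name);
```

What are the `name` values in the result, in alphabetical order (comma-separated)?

Games, Jazz, Music, Physics, SciFi, Science, Toys

Base: id=3 (Toys) at level 0.
Iteration 1: rows with parent_id in {3} -> SciFi (id 6, level 1).
Iteration 2: rows with parent_id in {6} -> Games (id 7, level 2), Jazz (id 8, level 2).
Iteration 3: rows with parent_id in {7,8} -> Physics (id 9, level 3).
Iteration 4: rows with parent_id in {9} -> Music (id 10, level 4), Science (id 11, level 4).
Iteration 5: no rows with parent_id in {10,11}; recursion stops.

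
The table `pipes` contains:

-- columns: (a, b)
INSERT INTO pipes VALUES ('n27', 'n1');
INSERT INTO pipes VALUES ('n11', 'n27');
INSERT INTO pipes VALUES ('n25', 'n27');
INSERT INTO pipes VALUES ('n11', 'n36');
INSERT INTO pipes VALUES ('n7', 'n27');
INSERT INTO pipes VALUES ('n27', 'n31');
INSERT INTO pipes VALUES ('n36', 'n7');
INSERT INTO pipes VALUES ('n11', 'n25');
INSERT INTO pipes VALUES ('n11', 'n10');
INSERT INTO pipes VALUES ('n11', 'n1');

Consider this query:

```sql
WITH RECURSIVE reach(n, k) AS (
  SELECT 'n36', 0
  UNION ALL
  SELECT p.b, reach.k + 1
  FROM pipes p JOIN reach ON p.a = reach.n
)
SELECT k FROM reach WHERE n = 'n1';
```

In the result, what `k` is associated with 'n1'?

Base: (n36, k=0).
Iteration 1: edges from {n36} -> (n7, k=1).
Iteration 2: edges from {n7} -> (n27, k=2).
Iteration 3: edges from {n27} -> (n1, k=3), (n31, k=3).
Iteration 4: no outgoing edges from {n1,n31}; recursion stops.

3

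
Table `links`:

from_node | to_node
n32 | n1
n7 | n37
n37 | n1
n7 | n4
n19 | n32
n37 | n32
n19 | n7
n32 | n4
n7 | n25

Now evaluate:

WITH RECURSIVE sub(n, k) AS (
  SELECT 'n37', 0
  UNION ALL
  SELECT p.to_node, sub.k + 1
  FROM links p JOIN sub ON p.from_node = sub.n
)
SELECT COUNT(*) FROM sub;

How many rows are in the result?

Base: (n37, k=0).
Iteration 1: edges from {n37} -> (n1, k=1), (n32, k=1).
Iteration 2: edges from {n1,n32} -> (n1, k=2), (n4, k=2).
Iteration 3: no outgoing edges from {n1,n4}; recursion stops.
Total rows emitted: 5.

5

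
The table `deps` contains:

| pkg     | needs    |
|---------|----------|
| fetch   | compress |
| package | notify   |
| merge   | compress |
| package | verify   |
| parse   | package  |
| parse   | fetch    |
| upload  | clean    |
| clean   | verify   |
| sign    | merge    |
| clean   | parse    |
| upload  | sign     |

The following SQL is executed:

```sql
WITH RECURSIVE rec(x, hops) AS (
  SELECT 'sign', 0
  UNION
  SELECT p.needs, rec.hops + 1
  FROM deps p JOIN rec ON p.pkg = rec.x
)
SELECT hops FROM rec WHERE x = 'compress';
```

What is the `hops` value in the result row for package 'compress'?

Base: (sign, hops=0).
Iteration 1: edges from {sign} -> (merge, hops=1).
Iteration 2: edges from {merge} -> (compress, hops=2).
Iteration 3: no outgoing edges from {compress}; recursion stops.

2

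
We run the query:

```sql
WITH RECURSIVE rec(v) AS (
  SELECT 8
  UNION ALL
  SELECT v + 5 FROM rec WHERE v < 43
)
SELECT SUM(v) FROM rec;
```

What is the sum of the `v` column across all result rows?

204

Base: v=8.
Iteration 1: 8 < 43 holds -> v = 8 + 5 = 13.
Iteration 2: 13 < 43 holds -> v = 13 + 5 = 18.
Iteration 3: 18 < 43 holds -> v = 18 + 5 = 23.
Iteration 4: 23 < 43 holds -> v = 23 + 5 = 28.
Iteration 5: 28 < 43 holds -> v = 28 + 5 = 33.
Iteration 6: 33 < 43 holds -> v = 33 + 5 = 38.
Iteration 7: 38 < 43 holds -> v = 38 + 5 = 43.
Iteration 8: 43 < 43 fails; recursion stops.
SUM(v) = 8 + 13 + 18 + 23 + 28 + 33 + 38 + 43 = 204.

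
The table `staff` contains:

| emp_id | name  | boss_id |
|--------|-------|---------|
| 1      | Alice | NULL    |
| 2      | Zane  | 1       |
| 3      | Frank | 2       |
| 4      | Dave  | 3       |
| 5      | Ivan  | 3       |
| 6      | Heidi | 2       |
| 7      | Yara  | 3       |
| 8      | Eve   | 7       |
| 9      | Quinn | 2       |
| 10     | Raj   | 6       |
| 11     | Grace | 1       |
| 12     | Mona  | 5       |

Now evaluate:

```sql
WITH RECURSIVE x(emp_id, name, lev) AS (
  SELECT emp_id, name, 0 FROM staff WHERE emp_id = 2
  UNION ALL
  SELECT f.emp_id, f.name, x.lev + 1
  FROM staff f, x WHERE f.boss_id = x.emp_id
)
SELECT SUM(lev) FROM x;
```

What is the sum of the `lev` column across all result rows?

Base: emp_id=2 (Zane) at lev 0.
Iteration 1: rows with boss_id in {2} -> Frank (id 3, lev 1), Heidi (id 6, lev 1), Quinn (id 9, lev 1).
Iteration 2: rows with boss_id in {3,6,9} -> Dave (id 4, lev 2), Ivan (id 5, lev 2), Yara (id 7, lev 2), Raj (id 10, lev 2).
Iteration 3: rows with boss_id in {4,5,7,10} -> Eve (id 8, lev 3), Mona (id 12, lev 3).
Iteration 4: no rows with boss_id in {8,12}; recursion stops.
SUM(lev) = 0 + 1 + 1 + 1 + 2 + 2 + 2 + 2 + 3 + 3 = 17.

17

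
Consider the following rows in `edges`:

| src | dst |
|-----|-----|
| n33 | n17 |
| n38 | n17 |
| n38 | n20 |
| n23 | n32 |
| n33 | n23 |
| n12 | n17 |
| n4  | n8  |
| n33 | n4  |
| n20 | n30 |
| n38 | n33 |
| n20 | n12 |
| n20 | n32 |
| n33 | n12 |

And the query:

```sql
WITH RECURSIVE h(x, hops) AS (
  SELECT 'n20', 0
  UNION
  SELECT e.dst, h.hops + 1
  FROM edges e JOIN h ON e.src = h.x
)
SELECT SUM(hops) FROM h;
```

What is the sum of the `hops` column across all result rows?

5

Base: (n20, hops=0).
Iteration 1: edges from {n20} -> (n12, hops=1), (n30, hops=1), (n32, hops=1).
Iteration 2: edges from {n12,n30,n32} -> (n17, hops=2).
Iteration 3: no outgoing edges from {n17}; recursion stops.
SUM(hops) = 0 + 1 + 1 + 1 + 2 = 5.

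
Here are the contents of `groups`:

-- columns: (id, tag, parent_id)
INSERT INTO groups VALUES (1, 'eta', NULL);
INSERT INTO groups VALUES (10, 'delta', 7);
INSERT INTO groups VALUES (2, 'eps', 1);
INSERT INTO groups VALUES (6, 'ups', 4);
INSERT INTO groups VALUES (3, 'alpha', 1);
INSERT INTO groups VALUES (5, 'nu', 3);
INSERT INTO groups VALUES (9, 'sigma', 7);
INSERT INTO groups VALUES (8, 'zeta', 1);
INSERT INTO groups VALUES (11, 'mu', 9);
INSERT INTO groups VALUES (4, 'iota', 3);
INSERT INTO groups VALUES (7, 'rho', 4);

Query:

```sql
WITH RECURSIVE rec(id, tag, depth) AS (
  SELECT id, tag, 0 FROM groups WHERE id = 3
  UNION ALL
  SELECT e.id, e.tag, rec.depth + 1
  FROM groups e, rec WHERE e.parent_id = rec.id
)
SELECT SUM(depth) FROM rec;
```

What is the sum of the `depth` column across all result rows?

16

Base: id=3 (alpha) at depth 0.
Iteration 1: rows with parent_id in {3} -> iota (id 4, depth 1), nu (id 5, depth 1).
Iteration 2: rows with parent_id in {4,5} -> ups (id 6, depth 2), rho (id 7, depth 2).
Iteration 3: rows with parent_id in {6,7} -> sigma (id 9, depth 3), delta (id 10, depth 3).
Iteration 4: rows with parent_id in {9,10} -> mu (id 11, depth 4).
Iteration 5: no rows with parent_id in {11}; recursion stops.
SUM(depth) = 0 + 1 + 1 + 2 + 2 + 3 + 3 + 4 = 16.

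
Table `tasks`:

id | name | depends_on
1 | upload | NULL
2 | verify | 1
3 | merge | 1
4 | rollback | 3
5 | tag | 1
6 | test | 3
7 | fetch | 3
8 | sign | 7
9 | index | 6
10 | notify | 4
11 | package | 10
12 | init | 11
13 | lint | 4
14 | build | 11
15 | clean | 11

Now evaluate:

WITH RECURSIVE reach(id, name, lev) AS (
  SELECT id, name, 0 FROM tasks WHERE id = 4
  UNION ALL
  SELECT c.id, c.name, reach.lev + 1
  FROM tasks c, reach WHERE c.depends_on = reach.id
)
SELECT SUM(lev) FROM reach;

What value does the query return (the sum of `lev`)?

Base: id=4 (rollback) at lev 0.
Iteration 1: rows with depends_on in {4} -> notify (id 10, lev 1), lint (id 13, lev 1).
Iteration 2: rows with depends_on in {10,13} -> package (id 11, lev 2).
Iteration 3: rows with depends_on in {11} -> init (id 12, lev 3), build (id 14, lev 3), clean (id 15, lev 3).
Iteration 4: no rows with depends_on in {12,14,15}; recursion stops.
SUM(lev) = 0 + 1 + 1 + 2 + 3 + 3 + 3 = 13.

13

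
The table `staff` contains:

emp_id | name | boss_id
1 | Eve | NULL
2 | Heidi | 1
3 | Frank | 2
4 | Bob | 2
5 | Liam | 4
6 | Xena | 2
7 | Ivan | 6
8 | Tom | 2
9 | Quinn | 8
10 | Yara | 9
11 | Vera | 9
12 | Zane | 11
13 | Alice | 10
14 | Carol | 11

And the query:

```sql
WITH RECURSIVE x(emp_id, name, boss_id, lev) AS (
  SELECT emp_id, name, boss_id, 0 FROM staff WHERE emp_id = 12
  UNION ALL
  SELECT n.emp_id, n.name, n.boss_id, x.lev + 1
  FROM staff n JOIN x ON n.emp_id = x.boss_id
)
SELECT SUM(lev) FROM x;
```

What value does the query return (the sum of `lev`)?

15

Base: emp_id=12 (Zane), boss_id=11, lev 0.
Iteration 1: join on emp_id=11 -> Vera (id 11, boss_id=9, lev 1).
Iteration 2: join on emp_id=9 -> Quinn (id 9, boss_id=8, lev 2).
Iteration 3: join on emp_id=8 -> Tom (id 8, boss_id=2, lev 3).
Iteration 4: join on emp_id=2 -> Heidi (id 2, boss_id=1, lev 4).
Iteration 5: join on emp_id=1 -> Eve (id 1, boss_id=NULL, lev 5).
Iteration 6: boss_id is NULL; no match; recursion stops.
SUM(lev) = 0 + 1 + 2 + 3 + 4 + 5 = 15.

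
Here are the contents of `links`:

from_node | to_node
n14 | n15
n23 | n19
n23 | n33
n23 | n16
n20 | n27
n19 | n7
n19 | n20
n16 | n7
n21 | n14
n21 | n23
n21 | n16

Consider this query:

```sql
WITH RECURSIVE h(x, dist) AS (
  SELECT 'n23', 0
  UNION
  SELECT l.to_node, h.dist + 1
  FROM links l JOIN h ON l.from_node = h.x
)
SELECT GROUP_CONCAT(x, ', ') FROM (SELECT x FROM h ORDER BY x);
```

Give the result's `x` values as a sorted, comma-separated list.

n16, n19, n20, n23, n27, n33, n7

Base: (n23, dist=0).
Iteration 1: edges from {n23} -> (n16, dist=1), (n19, dist=1), (n33, dist=1).
Iteration 2: edges from {n16,n19,n33} -> (n20, dist=2), (n7, dist=2). [UNION drops 1 duplicate row(s)]
Iteration 3: edges from {n20,n7} -> (n27, dist=3).
Iteration 4: no outgoing edges from {n27}; recursion stops.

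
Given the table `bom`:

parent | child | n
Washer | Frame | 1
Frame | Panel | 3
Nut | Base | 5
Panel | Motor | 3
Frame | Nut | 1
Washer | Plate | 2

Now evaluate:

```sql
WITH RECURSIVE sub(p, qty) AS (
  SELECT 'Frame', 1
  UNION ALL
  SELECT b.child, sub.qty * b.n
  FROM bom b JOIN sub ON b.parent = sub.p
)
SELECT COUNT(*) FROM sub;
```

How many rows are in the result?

Base: (Frame, qty=1).
Iteration 1: components of {Frame} -> Nut = 1*1 = 1, Panel = 1*3 = 3.
Iteration 2: components of {Nut,Panel} -> Base = 1*5 = 5, Motor = 3*3 = 9.
Iteration 3: no further components; recursion stops.
Total rows emitted: 5.

5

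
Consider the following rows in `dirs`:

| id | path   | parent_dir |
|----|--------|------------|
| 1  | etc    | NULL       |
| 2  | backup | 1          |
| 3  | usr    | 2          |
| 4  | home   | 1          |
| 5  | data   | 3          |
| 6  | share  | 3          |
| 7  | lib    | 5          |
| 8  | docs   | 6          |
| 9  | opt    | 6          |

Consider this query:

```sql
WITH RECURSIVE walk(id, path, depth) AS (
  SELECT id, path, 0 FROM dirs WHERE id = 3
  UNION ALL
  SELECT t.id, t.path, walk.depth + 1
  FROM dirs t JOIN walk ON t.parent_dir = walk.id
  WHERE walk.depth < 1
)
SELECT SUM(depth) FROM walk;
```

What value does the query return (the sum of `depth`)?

Base: id=3 (usr) at depth 0.
Iteration 1: rows with parent_dir in {3} -> data (id 5, depth 1), share (id 6, depth 1).
Iteration 2: depth < 1 fails for all current rows; recursion stops.
SUM(depth) = 0 + 1 + 1 = 2.

2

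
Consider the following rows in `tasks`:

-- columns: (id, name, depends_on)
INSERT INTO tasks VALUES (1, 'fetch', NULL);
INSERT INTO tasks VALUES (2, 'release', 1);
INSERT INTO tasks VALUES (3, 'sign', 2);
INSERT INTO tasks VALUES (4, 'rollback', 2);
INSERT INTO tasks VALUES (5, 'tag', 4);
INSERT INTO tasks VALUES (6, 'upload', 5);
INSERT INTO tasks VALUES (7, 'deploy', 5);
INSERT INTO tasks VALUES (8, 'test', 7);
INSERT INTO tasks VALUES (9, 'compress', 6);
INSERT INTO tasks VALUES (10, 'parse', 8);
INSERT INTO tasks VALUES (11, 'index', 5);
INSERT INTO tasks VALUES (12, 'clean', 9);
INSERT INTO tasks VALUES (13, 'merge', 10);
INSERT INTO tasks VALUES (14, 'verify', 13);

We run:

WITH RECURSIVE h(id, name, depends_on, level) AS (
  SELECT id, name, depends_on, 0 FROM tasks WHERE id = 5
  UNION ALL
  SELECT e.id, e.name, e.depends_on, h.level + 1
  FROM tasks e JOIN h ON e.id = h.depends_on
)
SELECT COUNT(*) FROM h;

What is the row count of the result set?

4

Base: id=5 (tag), depends_on=4, level 0.
Iteration 1: join on id=4 -> rollback (id 4, depends_on=2, level 1).
Iteration 2: join on id=2 -> release (id 2, depends_on=1, level 2).
Iteration 3: join on id=1 -> fetch (id 1, depends_on=NULL, level 3).
Iteration 4: depends_on is NULL; no match; recursion stops.
Total rows emitted: 4.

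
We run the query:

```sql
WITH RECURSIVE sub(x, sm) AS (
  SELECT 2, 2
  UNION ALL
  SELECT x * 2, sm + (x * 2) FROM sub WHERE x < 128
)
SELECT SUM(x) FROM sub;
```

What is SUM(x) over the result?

254

Base: x=2, sm=2.
Iteration 1: 2 < 128 holds -> x = 2 * 2 = 4, sm = 2 + 4 = 6.
Iteration 2: 4 < 128 holds -> x = 4 * 2 = 8, sm = 6 + 8 = 14.
Iteration 3: 8 < 128 holds -> x = 8 * 2 = 16, sm = 14 + 16 = 30.
Iteration 4: 16 < 128 holds -> x = 16 * 2 = 32, sm = 30 + 32 = 62.
Iteration 5: 32 < 128 holds -> x = 32 * 2 = 64, sm = 62 + 64 = 126.
Iteration 6: 64 < 128 holds -> x = 64 * 2 = 128, sm = 126 + 128 = 254.
Iteration 7: 128 < 128 fails; recursion stops.
SUM(x) = 2 + 4 + 8 + 16 + 32 + 64 + 128 = 254.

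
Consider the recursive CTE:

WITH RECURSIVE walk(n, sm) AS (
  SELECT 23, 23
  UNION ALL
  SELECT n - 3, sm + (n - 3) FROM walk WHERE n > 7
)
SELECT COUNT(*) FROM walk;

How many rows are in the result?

Base: n=23, sm=23.
Iteration 1: 23 > 7 holds -> n = 23 - 3 = 20, sm = 23 + 20 = 43.
Iteration 2: 20 > 7 holds -> n = 20 - 3 = 17, sm = 43 + 17 = 60.
Iteration 3: 17 > 7 holds -> n = 17 - 3 = 14, sm = 60 + 14 = 74.
Iteration 4: 14 > 7 holds -> n = 14 - 3 = 11, sm = 74 + 11 = 85.
Iteration 5: 11 > 7 holds -> n = 11 - 3 = 8, sm = 85 + 8 = 93.
Iteration 6: 8 > 7 holds -> n = 8 - 3 = 5, sm = 93 + 5 = 98.
Iteration 7: 5 > 7 fails; recursion stops.
Total rows emitted: 7.

7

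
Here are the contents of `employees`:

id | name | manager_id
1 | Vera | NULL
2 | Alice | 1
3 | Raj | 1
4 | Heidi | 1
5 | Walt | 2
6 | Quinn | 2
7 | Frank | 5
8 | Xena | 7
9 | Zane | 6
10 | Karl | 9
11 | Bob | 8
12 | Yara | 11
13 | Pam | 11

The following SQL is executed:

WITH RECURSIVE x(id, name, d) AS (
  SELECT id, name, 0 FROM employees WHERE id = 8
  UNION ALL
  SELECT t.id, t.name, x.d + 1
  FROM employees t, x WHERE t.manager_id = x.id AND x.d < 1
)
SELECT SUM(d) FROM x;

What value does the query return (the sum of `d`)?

Base: id=8 (Xena) at d 0.
Iteration 1: rows with manager_id in {8} -> Bob (id 11, d 1).
Iteration 2: d < 1 fails for all current rows; recursion stops.
SUM(d) = 0 + 1 = 1.

1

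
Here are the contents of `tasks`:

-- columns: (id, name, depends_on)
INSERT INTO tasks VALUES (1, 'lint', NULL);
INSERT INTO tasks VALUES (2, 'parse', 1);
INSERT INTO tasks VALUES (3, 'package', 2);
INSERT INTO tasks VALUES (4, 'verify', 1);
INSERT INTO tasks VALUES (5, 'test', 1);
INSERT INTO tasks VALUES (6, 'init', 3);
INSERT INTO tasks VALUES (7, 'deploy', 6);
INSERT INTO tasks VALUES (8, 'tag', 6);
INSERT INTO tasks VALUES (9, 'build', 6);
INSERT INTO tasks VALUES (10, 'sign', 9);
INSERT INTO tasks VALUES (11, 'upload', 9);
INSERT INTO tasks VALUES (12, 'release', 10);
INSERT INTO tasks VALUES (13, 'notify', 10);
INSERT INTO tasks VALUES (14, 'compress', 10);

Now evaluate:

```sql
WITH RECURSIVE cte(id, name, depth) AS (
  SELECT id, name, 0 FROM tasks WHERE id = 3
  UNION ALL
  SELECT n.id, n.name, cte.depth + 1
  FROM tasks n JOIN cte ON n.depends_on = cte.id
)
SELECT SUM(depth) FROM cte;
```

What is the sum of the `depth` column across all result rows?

Base: id=3 (package) at depth 0.
Iteration 1: rows with depends_on in {3} -> init (id 6, depth 1).
Iteration 2: rows with depends_on in {6} -> deploy (id 7, depth 2), tag (id 8, depth 2), build (id 9, depth 2).
Iteration 3: rows with depends_on in {7,8,9} -> sign (id 10, depth 3), upload (id 11, depth 3).
Iteration 4: rows with depends_on in {10,11} -> release (id 12, depth 4), notify (id 13, depth 4), compress (id 14, depth 4).
Iteration 5: no rows with depends_on in {12,13,14}; recursion stops.
SUM(depth) = 0 + 1 + 2 + 2 + 2 + 3 + 3 + 4 + 4 + 4 = 25.

25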